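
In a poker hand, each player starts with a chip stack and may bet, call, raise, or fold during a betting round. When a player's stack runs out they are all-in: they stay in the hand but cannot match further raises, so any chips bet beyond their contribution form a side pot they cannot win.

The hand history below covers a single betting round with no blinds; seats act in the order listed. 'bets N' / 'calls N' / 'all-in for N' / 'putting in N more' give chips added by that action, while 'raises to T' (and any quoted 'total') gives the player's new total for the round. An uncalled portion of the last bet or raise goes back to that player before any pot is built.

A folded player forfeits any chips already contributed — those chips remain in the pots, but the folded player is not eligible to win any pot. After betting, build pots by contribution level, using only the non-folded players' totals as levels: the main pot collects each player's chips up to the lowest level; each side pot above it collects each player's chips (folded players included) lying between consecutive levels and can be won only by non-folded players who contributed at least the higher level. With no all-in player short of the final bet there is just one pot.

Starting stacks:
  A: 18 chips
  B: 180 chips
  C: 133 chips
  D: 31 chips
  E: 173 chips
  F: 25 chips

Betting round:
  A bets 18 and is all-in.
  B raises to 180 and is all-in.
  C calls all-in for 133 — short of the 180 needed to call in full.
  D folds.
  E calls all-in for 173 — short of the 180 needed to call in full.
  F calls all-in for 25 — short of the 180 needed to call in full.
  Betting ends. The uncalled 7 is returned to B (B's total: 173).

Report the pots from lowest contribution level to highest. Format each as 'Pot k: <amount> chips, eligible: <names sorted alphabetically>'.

Pot 1: 90 chips, eligible: A, B, C, E, F
Pot 2: 28 chips, eligible: B, C, E, F
Pot 3: 324 chips, eligible: B, C, E
Pot 4: 80 chips, eligible: B, E

Derivation:
Contributions (after 7 returned to B): A=18, B=173, C=133, E=173, F=25
Folded: D
Pot levels (distinct totals of non-folded players): 18, 25, 133, 173
Layer 1-18: 18 each from A, B, C, E, F = 18*5 = 90 chips; eligible A, B, C, E, F
Layer 19-25: 7 each from B, C, E, F = 7*4 = 28 chips; eligible B, C, E, F
Layer 26-133: 108 each from B, C, E = 108*3 = 324 chips; eligible B, C, E
Layer 134-173: 40 each from B, E = 40*2 = 80 chips; eligible B, E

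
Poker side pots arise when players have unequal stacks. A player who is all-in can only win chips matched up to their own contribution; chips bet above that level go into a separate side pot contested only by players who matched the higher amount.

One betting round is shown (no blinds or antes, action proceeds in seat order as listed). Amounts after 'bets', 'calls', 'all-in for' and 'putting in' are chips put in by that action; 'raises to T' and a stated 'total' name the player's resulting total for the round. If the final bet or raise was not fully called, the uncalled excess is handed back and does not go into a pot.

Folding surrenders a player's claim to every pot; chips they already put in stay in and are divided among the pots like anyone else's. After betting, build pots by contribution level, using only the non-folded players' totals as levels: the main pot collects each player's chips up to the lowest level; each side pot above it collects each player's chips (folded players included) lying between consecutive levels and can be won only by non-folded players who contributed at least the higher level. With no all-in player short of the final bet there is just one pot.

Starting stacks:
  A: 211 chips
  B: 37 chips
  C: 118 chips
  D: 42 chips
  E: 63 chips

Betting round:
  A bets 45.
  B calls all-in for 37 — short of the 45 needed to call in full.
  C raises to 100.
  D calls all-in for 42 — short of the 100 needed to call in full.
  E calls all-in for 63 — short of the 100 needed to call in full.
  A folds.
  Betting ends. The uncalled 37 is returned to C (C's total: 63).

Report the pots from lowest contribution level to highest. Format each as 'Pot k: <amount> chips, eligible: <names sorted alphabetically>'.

Pot 1: 185 chips, eligible: B, C, D, E
Pot 2: 20 chips, eligible: C, D, E
Pot 3: 45 chips, eligible: C, E

Derivation:
Contributions (after 37 returned to C): A=45, B=37, C=63, D=42, E=63
Folded: A
Pot levels (distinct totals of non-folded players): 37, 42, 63
Layer 1-37: 37 each from A, B, C, D, E = 37*5 = 185 chips; eligible B, C, D, E
Layer 38-42: 5 each from A, C, D, E = 5*4 = 20 chips; eligible C, D, E
Layer 43-63: A 3 + C 21 + E 21 = 45 chips; eligible C, E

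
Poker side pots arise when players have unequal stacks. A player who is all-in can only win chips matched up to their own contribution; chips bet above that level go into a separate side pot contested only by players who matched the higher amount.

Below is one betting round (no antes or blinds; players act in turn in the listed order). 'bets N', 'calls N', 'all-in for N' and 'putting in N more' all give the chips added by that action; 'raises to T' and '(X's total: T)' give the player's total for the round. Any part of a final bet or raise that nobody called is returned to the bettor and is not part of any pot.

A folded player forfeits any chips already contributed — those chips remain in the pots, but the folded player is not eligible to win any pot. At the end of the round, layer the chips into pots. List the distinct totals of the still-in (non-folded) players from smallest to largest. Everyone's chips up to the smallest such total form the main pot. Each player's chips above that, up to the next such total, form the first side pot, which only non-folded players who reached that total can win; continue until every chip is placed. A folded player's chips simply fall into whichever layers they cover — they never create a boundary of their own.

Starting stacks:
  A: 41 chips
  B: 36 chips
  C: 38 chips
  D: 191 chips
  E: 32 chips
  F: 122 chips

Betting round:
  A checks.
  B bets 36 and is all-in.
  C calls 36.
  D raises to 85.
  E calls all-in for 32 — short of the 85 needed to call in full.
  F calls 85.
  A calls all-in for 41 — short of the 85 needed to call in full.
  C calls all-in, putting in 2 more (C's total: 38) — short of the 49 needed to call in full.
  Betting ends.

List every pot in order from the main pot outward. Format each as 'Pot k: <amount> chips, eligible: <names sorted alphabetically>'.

Contributions: A=41, B=36, C=38, D=85, E=32, F=85
Pot levels (distinct totals of non-folded players): 32, 36, 38, 41, 85
Layer 1-32: 32 each from A, B, C, D, E, F = 32*6 = 192 chips; eligible A, B, C, D, E, F
Layer 33-36: 4 each from A, B, C, D, F = 4*5 = 20 chips; eligible A, B, C, D, F
Layer 37-38: 2 each from A, C, D, F = 2*4 = 8 chips; eligible A, C, D, F
Layer 39-41: 3 each from A, D, F = 3*3 = 9 chips; eligible A, D, F
Layer 42-85: 44 each from D, F = 44*2 = 88 chips; eligible D, F

Pot 1: 192 chips, eligible: A, B, C, D, E, F
Pot 2: 20 chips, eligible: A, B, C, D, F
Pot 3: 8 chips, eligible: A, C, D, F
Pot 4: 9 chips, eligible: A, D, F
Pot 5: 88 chips, eligible: D, F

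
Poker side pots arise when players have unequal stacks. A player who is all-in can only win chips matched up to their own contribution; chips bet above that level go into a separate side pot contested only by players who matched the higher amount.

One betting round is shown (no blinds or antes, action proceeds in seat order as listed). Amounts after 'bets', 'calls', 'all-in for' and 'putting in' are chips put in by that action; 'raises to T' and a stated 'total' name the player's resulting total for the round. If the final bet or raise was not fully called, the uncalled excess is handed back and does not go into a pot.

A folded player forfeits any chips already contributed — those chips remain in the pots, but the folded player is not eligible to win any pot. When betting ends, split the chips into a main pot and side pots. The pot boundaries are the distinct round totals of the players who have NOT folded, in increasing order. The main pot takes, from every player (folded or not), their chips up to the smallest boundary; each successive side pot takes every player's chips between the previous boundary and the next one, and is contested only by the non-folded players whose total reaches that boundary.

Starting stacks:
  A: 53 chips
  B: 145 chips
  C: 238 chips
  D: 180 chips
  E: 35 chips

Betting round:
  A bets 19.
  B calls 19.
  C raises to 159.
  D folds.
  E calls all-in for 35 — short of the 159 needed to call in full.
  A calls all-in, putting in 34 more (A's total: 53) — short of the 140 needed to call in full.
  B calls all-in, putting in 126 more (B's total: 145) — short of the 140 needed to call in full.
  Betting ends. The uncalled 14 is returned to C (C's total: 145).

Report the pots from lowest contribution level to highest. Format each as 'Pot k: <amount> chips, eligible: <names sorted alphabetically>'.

Pot 1: 140 chips, eligible: A, B, C, E
Pot 2: 54 chips, eligible: A, B, C
Pot 3: 184 chips, eligible: B, C

Derivation:
Contributions (after 14 returned to C): A=53, B=145, C=145, E=35
Folded: D
Pot levels (distinct totals of non-folded players): 35, 53, 145
Layer 1-35: 35 each from A, B, C, E = 35*4 = 140 chips; eligible A, B, C, E
Layer 36-53: 18 each from A, B, C = 18*3 = 54 chips; eligible A, B, C
Layer 54-145: 92 each from B, C = 92*2 = 184 chips; eligible B, C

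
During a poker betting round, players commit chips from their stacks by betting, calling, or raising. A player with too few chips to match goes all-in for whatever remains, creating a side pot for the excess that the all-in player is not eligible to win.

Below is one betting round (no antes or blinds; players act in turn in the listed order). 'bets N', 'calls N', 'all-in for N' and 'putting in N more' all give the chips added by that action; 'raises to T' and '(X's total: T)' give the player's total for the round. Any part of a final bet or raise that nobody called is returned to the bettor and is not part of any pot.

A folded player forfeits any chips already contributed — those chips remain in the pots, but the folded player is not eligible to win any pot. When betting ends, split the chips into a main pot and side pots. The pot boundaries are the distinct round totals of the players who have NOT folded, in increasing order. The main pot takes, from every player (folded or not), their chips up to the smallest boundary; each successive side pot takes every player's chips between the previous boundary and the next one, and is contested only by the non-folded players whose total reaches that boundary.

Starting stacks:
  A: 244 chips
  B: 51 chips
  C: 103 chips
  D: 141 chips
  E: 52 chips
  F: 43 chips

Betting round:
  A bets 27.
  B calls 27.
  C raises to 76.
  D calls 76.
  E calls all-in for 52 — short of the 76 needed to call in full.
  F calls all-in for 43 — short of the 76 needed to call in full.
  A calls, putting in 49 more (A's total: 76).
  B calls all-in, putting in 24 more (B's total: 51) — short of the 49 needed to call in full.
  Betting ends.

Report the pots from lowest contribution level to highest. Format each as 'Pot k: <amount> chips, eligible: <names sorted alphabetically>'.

Contributions: A=76, B=51, C=76, D=76, E=52, F=43
Pot levels (distinct totals of non-folded players): 43, 51, 52, 76
Layer 1-43: 43 each from A, B, C, D, E, F = 43*6 = 258 chips; eligible A, B, C, D, E, F
Layer 44-51: 8 each from A, B, C, D, E = 8*5 = 40 chips; eligible A, B, C, D, E
Layer 52-52: 1 each from A, C, D, E = 1*4 = 4 chips; eligible A, C, D, E
Layer 53-76: 24 each from A, C, D = 24*3 = 72 chips; eligible A, C, D

Pot 1: 258 chips, eligible: A, B, C, D, E, F
Pot 2: 40 chips, eligible: A, B, C, D, E
Pot 3: 4 chips, eligible: A, C, D, E
Pot 4: 72 chips, eligible: A, C, D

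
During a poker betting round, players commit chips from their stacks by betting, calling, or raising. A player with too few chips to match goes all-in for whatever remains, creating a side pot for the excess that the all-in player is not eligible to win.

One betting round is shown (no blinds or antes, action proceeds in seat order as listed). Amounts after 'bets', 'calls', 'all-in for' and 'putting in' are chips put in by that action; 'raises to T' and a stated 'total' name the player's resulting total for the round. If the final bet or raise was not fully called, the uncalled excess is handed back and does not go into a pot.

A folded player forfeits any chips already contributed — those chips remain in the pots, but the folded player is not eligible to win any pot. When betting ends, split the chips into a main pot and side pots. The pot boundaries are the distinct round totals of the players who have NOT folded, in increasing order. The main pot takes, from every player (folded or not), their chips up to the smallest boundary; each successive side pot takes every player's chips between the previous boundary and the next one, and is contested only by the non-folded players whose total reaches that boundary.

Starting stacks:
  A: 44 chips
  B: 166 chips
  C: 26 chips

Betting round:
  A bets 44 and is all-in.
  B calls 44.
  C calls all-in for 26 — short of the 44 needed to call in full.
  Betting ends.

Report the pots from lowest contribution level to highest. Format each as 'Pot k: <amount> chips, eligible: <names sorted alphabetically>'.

Pot 1: 78 chips, eligible: A, B, C
Pot 2: 36 chips, eligible: A, B

Derivation:
Contributions: A=44, B=44, C=26
Pot levels (distinct totals of non-folded players): 26, 44
Layer 1-26: 26 each from A, B, C = 26*3 = 78 chips; eligible A, B, C
Layer 27-44: 18 each from A, B = 18*2 = 36 chips; eligible A, B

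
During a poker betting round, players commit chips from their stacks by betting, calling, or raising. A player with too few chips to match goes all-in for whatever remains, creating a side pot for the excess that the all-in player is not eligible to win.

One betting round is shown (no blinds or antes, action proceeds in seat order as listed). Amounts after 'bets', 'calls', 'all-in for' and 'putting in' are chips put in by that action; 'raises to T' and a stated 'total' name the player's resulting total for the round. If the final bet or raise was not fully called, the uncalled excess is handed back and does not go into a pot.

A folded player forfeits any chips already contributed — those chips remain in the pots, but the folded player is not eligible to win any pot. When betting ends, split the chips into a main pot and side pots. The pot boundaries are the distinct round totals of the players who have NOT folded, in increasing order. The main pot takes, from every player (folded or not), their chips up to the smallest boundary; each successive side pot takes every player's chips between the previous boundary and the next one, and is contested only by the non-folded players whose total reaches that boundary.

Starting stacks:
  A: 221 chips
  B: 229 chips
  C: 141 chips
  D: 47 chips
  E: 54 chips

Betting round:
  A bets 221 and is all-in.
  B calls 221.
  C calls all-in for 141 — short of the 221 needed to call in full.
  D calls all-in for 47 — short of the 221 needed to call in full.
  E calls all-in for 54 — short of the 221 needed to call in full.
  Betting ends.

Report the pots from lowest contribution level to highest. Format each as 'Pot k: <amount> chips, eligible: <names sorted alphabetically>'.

Pot 1: 235 chips, eligible: A, B, C, D, E
Pot 2: 28 chips, eligible: A, B, C, E
Pot 3: 261 chips, eligible: A, B, C
Pot 4: 160 chips, eligible: A, B

Derivation:
Contributions: A=221, B=221, C=141, D=47, E=54
Pot levels (distinct totals of non-folded players): 47, 54, 141, 221
Layer 1-47: 47 each from A, B, C, D, E = 47*5 = 235 chips; eligible A, B, C, D, E
Layer 48-54: 7 each from A, B, C, E = 7*4 = 28 chips; eligible A, B, C, E
Layer 55-141: 87 each from A, B, C = 87*3 = 261 chips; eligible A, B, C
Layer 142-221: 80 each from A, B = 80*2 = 160 chips; eligible A, B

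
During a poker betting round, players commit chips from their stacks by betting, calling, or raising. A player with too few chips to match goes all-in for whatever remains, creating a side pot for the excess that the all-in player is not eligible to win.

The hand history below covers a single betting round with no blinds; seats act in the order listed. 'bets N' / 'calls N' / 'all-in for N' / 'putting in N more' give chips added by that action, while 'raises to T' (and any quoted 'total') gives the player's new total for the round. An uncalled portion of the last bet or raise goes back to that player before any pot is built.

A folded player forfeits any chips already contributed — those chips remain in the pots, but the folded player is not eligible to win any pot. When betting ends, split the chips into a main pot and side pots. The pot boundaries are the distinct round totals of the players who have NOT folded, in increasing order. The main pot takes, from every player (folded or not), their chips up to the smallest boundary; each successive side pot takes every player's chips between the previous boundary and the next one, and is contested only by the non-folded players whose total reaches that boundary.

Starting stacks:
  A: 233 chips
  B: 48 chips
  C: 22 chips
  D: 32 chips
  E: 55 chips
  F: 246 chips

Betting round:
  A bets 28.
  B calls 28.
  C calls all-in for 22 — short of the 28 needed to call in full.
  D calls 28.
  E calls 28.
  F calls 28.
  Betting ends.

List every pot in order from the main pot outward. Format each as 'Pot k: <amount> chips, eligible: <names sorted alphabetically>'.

Pot 1: 132 chips, eligible: A, B, C, D, E, F
Pot 2: 30 chips, eligible: A, B, D, E, F

Derivation:
Contributions: A=28, B=28, C=22, D=28, E=28, F=28
Pot levels (distinct totals of non-folded players): 22, 28
Layer 1-22: 22 each from A, B, C, D, E, F = 22*6 = 132 chips; eligible A, B, C, D, E, F
Layer 23-28: 6 each from A, B, D, E, F = 6*5 = 30 chips; eligible A, B, D, E, F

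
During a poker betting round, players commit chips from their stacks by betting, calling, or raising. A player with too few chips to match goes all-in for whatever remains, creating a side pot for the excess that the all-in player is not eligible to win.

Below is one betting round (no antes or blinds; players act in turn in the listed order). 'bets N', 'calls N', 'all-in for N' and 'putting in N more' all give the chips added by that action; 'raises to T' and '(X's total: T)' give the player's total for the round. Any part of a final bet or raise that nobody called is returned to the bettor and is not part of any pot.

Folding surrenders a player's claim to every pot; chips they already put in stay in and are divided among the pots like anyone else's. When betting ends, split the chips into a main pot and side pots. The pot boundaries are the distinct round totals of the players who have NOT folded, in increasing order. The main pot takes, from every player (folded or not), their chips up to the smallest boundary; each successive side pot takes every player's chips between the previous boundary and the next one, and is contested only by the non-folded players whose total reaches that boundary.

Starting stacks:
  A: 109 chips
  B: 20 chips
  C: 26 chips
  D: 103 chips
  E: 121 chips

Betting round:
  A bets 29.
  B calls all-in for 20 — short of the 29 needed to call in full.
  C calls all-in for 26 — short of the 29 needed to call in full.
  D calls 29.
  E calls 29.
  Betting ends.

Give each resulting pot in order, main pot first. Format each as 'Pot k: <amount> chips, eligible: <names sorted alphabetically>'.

Pot 1: 100 chips, eligible: A, B, C, D, E
Pot 2: 24 chips, eligible: A, C, D, E
Pot 3: 9 chips, eligible: A, D, E

Derivation:
Contributions: A=29, B=20, C=26, D=29, E=29
Pot levels (distinct totals of non-folded players): 20, 26, 29
Layer 1-20: 20 each from A, B, C, D, E = 20*5 = 100 chips; eligible A, B, C, D, E
Layer 21-26: 6 each from A, C, D, E = 6*4 = 24 chips; eligible A, C, D, E
Layer 27-29: 3 each from A, D, E = 3*3 = 9 chips; eligible A, D, E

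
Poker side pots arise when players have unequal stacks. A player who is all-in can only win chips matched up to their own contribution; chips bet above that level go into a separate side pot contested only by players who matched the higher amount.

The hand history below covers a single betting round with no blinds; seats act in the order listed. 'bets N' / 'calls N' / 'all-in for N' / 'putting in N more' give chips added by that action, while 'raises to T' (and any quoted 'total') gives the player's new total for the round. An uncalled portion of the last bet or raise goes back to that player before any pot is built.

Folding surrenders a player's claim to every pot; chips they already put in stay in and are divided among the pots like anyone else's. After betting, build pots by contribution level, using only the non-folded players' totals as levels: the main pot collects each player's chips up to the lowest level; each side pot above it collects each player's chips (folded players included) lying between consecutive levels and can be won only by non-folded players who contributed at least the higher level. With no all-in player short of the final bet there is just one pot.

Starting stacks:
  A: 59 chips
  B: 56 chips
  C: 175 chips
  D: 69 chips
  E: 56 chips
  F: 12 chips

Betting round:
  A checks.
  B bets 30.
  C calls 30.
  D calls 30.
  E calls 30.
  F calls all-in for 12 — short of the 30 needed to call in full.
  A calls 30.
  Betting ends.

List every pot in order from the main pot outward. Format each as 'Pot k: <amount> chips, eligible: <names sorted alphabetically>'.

Pot 1: 72 chips, eligible: A, B, C, D, E, F
Pot 2: 90 chips, eligible: A, B, C, D, E

Derivation:
Contributions: A=30, B=30, C=30, D=30, E=30, F=12
Pot levels (distinct totals of non-folded players): 12, 30
Layer 1-12: 12 each from A, B, C, D, E, F = 12*6 = 72 chips; eligible A, B, C, D, E, F
Layer 13-30: 18 each from A, B, C, D, E = 18*5 = 90 chips; eligible A, B, C, D, E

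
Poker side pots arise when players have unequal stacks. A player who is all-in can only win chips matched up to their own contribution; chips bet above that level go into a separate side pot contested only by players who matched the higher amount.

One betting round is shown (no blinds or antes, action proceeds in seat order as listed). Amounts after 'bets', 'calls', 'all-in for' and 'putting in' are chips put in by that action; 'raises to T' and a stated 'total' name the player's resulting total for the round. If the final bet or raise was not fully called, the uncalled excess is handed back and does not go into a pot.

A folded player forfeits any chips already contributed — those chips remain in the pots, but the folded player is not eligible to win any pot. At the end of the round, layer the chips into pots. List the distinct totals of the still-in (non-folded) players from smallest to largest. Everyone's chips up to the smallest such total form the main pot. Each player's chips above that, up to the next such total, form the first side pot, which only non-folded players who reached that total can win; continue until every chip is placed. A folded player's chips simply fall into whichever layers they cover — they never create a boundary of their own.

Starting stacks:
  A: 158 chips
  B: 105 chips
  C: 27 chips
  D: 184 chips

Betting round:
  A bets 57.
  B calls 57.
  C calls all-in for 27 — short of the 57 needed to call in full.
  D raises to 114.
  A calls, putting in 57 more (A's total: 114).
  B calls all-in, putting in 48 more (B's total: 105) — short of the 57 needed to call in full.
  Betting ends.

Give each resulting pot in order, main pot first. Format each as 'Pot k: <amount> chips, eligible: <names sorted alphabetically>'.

Contributions: A=114, B=105, C=27, D=114
Pot levels (distinct totals of non-folded players): 27, 105, 114
Layer 1-27: 27 each from A, B, C, D = 27*4 = 108 chips; eligible A, B, C, D
Layer 28-105: 78 each from A, B, D = 78*3 = 234 chips; eligible A, B, D
Layer 106-114: 9 each from A, D = 9*2 = 18 chips; eligible A, D

Pot 1: 108 chips, eligible: A, B, C, D
Pot 2: 234 chips, eligible: A, B, D
Pot 3: 18 chips, eligible: A, D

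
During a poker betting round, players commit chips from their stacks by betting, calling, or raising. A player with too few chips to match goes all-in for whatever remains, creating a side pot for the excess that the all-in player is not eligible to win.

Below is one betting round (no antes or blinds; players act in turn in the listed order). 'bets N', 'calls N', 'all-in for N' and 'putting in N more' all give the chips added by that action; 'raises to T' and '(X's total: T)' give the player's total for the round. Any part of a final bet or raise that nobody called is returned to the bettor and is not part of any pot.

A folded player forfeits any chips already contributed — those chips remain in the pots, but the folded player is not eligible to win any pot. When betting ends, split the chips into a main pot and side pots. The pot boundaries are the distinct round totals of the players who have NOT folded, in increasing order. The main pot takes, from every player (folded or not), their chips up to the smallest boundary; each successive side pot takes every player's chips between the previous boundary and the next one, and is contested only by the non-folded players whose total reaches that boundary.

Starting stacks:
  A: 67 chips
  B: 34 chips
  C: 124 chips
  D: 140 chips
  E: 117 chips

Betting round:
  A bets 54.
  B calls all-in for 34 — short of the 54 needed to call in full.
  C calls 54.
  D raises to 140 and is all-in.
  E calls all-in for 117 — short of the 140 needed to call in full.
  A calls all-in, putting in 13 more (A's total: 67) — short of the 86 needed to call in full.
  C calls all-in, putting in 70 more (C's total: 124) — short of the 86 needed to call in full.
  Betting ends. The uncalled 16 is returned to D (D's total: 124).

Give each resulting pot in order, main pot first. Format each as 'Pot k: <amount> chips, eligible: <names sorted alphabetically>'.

Pot 1: 170 chips, eligible: A, B, C, D, E
Pot 2: 132 chips, eligible: A, C, D, E
Pot 3: 150 chips, eligible: C, D, E
Pot 4: 14 chips, eligible: C, D

Derivation:
Contributions (after 16 returned to D): A=67, B=34, C=124, D=124, E=117
Pot levels (distinct totals of non-folded players): 34, 67, 117, 124
Layer 1-34: 34 each from A, B, C, D, E = 34*5 = 170 chips; eligible A, B, C, D, E
Layer 35-67: 33 each from A, C, D, E = 33*4 = 132 chips; eligible A, C, D, E
Layer 68-117: 50 each from C, D, E = 50*3 = 150 chips; eligible C, D, E
Layer 118-124: 7 each from C, D = 7*2 = 14 chips; eligible C, D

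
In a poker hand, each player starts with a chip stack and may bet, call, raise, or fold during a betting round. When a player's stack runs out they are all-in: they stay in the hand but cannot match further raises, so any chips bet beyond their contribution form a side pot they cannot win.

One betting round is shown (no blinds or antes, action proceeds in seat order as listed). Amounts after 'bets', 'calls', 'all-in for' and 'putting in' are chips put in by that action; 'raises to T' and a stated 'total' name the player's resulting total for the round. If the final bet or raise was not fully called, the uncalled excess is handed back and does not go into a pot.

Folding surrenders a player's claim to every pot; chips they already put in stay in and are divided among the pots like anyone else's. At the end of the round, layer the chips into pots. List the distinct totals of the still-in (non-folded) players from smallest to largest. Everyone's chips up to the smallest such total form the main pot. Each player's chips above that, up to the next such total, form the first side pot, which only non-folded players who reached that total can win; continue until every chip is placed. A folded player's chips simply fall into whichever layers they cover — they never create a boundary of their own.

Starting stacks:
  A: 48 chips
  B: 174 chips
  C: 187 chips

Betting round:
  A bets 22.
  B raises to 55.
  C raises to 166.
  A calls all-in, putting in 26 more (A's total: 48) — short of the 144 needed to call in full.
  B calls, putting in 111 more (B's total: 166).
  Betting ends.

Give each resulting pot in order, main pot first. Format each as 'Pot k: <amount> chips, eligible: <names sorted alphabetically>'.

Pot 1: 144 chips, eligible: A, B, C
Pot 2: 236 chips, eligible: B, C

Derivation:
Contributions: A=48, B=166, C=166
Pot levels (distinct totals of non-folded players): 48, 166
Layer 1-48: 48 each from A, B, C = 48*3 = 144 chips; eligible A, B, C
Layer 49-166: 118 each from B, C = 118*2 = 236 chips; eligible B, C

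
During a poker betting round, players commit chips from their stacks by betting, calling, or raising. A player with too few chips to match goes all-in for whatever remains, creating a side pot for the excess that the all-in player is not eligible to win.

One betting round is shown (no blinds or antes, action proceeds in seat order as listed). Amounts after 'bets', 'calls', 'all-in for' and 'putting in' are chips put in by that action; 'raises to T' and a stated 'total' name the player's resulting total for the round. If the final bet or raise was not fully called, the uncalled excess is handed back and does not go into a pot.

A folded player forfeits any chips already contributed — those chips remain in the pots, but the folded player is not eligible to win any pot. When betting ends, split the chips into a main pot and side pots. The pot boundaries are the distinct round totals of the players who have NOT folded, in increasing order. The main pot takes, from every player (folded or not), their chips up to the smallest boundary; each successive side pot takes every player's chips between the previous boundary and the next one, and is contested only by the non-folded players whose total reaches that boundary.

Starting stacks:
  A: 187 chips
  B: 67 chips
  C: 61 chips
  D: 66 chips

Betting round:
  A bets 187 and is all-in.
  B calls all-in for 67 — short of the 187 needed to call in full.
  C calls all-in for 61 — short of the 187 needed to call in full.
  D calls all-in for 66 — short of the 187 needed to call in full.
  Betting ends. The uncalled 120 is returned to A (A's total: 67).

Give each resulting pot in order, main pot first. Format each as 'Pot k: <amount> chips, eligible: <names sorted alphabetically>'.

Contributions (after 120 returned to A): A=67, B=67, C=61, D=66
Pot levels (distinct totals of non-folded players): 61, 66, 67
Layer 1-61: 61 each from A, B, C, D = 61*4 = 244 chips; eligible A, B, C, D
Layer 62-66: 5 each from A, B, D = 5*3 = 15 chips; eligible A, B, D
Layer 67-67: 1 each from A, B = 1*2 = 2 chips; eligible A, B

Pot 1: 244 chips, eligible: A, B, C, D
Pot 2: 15 chips, eligible: A, B, D
Pot 3: 2 chips, eligible: A, B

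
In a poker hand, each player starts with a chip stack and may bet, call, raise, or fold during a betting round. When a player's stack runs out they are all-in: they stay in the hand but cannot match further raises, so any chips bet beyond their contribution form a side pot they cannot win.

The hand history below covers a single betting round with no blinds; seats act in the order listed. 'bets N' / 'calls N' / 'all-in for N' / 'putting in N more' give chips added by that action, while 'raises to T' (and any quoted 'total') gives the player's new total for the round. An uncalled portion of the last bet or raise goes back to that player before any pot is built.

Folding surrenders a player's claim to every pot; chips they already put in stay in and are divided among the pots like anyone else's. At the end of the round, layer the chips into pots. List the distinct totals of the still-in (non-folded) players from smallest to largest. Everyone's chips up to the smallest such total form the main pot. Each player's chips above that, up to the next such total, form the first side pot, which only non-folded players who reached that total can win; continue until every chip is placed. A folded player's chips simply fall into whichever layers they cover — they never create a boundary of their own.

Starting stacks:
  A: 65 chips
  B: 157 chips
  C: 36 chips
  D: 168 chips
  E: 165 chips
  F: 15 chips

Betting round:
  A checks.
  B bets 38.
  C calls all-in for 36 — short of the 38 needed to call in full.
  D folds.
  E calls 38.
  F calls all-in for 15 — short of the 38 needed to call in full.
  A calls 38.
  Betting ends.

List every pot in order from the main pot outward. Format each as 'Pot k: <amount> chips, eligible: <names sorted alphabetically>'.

Contributions: A=38, B=38, C=36, E=38, F=15
Folded: D
Pot levels (distinct totals of non-folded players): 15, 36, 38
Layer 1-15: 15 each from A, B, C, E, F = 15*5 = 75 chips; eligible A, B, C, E, F
Layer 16-36: 21 each from A, B, C, E = 21*4 = 84 chips; eligible A, B, C, E
Layer 37-38: 2 each from A, B, E = 2*3 = 6 chips; eligible A, B, E

Pot 1: 75 chips, eligible: A, B, C, E, F
Pot 2: 84 chips, eligible: A, B, C, E
Pot 3: 6 chips, eligible: A, B, E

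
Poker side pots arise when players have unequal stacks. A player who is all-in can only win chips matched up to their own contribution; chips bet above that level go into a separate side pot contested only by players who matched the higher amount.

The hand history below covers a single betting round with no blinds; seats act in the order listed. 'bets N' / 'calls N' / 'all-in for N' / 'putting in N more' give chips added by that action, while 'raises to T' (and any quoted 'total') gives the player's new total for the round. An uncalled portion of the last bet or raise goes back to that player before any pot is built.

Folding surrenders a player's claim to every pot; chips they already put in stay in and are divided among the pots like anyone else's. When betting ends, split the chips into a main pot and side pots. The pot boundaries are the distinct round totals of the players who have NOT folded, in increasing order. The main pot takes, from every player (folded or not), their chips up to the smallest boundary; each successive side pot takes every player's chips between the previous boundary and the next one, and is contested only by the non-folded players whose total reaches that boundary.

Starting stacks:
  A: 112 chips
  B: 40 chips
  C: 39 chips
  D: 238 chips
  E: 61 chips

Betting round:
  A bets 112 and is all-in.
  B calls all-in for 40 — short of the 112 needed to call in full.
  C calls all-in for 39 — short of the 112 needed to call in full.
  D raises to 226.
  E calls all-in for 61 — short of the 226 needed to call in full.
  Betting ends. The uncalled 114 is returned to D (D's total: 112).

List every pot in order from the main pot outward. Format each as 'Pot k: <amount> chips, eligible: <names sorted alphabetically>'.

Pot 1: 195 chips, eligible: A, B, C, D, E
Pot 2: 4 chips, eligible: A, B, D, E
Pot 3: 63 chips, eligible: A, D, E
Pot 4: 102 chips, eligible: A, D

Derivation:
Contributions (after 114 returned to D): A=112, B=40, C=39, D=112, E=61
Pot levels (distinct totals of non-folded players): 39, 40, 61, 112
Layer 1-39: 39 each from A, B, C, D, E = 39*5 = 195 chips; eligible A, B, C, D, E
Layer 40-40: 1 each from A, B, D, E = 1*4 = 4 chips; eligible A, B, D, E
Layer 41-61: 21 each from A, D, E = 21*3 = 63 chips; eligible A, D, E
Layer 62-112: 51 each from A, D = 51*2 = 102 chips; eligible A, D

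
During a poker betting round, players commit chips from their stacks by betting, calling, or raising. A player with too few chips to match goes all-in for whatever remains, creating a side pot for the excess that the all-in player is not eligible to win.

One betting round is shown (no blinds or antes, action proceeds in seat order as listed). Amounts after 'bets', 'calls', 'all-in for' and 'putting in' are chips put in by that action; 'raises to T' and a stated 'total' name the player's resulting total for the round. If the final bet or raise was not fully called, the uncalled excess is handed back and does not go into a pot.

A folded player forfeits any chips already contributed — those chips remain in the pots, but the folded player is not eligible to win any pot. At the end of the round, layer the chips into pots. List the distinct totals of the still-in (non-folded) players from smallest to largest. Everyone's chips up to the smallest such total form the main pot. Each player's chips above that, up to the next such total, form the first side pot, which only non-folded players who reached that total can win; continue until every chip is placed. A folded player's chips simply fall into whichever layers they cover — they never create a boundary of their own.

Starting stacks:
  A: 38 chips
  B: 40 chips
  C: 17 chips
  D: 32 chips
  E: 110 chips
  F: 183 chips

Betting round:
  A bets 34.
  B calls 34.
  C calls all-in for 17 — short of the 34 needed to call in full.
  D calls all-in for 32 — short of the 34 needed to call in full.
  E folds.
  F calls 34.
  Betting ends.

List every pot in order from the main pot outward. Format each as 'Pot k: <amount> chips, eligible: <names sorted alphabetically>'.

Contributions: A=34, B=34, C=17, D=32, F=34
Folded: E
Pot levels (distinct totals of non-folded players): 17, 32, 34
Layer 1-17: 17 each from A, B, C, D, F = 17*5 = 85 chips; eligible A, B, C, D, F
Layer 18-32: 15 each from A, B, D, F = 15*4 = 60 chips; eligible A, B, D, F
Layer 33-34: 2 each from A, B, F = 2*3 = 6 chips; eligible A, B, F

Pot 1: 85 chips, eligible: A, B, C, D, F
Pot 2: 60 chips, eligible: A, B, D, F
Pot 3: 6 chips, eligible: A, B, F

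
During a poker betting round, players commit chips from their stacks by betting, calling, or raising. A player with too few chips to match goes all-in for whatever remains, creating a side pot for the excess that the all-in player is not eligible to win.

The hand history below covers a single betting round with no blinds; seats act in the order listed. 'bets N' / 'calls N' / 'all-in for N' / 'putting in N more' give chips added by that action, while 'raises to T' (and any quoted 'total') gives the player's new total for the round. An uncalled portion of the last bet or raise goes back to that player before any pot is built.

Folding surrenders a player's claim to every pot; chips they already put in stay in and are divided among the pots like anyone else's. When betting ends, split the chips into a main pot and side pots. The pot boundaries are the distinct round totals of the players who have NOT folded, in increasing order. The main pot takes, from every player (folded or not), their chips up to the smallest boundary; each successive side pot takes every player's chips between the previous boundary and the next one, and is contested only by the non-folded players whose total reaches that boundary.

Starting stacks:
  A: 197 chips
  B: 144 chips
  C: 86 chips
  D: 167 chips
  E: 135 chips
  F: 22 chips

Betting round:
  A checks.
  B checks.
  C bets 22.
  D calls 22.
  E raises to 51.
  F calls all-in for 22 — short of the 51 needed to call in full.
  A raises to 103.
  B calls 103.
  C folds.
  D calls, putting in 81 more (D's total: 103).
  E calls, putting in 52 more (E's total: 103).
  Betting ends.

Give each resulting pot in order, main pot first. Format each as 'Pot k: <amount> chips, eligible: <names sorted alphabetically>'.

Contributions: A=103, B=103, C=22, D=103, E=103, F=22
Folded: C
Pot levels (distinct totals of non-folded players): 22, 103
Layer 1-22: 22 each from A, B, C, D, E, F = 22*6 = 132 chips; eligible A, B, D, E, F
Layer 23-103: 81 each from A, B, D, E = 81*4 = 324 chips; eligible A, B, D, E

Pot 1: 132 chips, eligible: A, B, D, E, F
Pot 2: 324 chips, eligible: A, B, D, E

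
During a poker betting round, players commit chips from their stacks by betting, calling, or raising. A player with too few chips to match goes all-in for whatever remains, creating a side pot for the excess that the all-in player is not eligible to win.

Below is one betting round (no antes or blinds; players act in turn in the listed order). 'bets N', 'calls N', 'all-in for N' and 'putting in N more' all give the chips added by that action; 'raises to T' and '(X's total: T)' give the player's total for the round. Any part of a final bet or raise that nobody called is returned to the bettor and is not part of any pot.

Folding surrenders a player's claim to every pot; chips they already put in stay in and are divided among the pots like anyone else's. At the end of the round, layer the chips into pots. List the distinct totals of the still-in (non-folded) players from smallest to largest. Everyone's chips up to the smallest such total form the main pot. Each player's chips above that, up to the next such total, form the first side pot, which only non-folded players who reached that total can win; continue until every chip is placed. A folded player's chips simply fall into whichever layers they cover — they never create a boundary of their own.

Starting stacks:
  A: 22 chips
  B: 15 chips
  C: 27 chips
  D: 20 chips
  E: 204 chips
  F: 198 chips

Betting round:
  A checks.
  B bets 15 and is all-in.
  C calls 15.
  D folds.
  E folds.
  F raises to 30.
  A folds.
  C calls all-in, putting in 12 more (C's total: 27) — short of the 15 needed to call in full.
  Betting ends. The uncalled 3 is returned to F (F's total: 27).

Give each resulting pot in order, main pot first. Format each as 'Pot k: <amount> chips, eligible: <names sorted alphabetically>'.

Contributions (after 3 returned to F): B=15, C=27, F=27
Folded: A, D, E
Pot levels (distinct totals of non-folded players): 15, 27
Layer 1-15: 15 each from B, C, F = 15*3 = 45 chips; eligible B, C, F
Layer 16-27: 12 each from C, F = 12*2 = 24 chips; eligible C, F

Pot 1: 45 chips, eligible: B, C, F
Pot 2: 24 chips, eligible: C, F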